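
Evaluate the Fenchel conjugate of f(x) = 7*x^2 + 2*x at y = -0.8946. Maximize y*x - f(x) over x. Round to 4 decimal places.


f*(y) = sup_x {y*x - a*x^2 - b*x} = sup_x {(y-b)*x - a*x^2}
FOC: (y - b) - 2a*x = 0 => x* = (y - b)/(2a)
x* = (-0.8946 - 2)/(2*7) = -0.2068
f*(-0.8946) = (y-b)^2/(4a) = (-0.8946 - 2)^2/(4*7)
= 8.3787/28 = 0.2992


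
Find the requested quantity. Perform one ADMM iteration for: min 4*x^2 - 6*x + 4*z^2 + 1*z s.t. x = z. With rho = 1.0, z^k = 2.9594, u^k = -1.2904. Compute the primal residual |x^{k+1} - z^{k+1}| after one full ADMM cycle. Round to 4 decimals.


ADMM iteration with rho = 1.0, z^k = 2.9594, u^k = -1.2904
Step 1: x-update.
Minimize 4*x^2 - 6*x + (1.0/2)*(x - 2.9594 - 1.2904)^2
FOC: (2*4 + 1.0)*x = 6 + 1.0*(2.9594 + 1.2904)
x^{k+1} = 1.1389
Step 2: z-update.
Minimize 4*z^2 + 1*z + (1.0/2)*(1.1389 - z - 1.2904)^2
FOC: (2*4 + 1.0)*z = -1 + 1.0*(1.1389 - 1.2904)
z^{k+1} = -0.1279
Step 3: u-update.
u^{k+1} = -1.2904 + 1.1389 + 0.1279 = -0.0236
Step 4: Primal residual = |1.1389 + 0.1279| = 1.2668


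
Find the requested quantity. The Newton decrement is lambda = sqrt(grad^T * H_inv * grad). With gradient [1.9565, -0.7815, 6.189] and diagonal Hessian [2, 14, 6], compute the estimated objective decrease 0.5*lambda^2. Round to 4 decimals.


Step 1: H is diagonal, so H^(-1) * g = [0.9783, -0.0558, 1.0315].
Step 2: g^T H^(-1) g = sum_i g_i^2 / H_ii
  = (1.9565)^2/2 + (-0.7815)^2/14 + (6.189)^2/6
  = 1.9139 + 0.0436 + 6.384 = 8.3415
Step 3: Objective decrease = 0.5 * g^T H^(-1) g = 4.1708


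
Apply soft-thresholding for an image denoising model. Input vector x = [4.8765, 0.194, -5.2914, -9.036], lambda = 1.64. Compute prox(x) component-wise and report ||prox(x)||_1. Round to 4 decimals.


Soft-thresholding with lambda = 1.64:
prox(4.8765) = sign(4.8765)*max(|4.8765| - 1.64, 0) = 3.2365
prox(0.194) = sign(0.194)*max(|0.194| - 1.64, 0) = 0.0
prox(-5.2914) = sign(-5.2914)*max(|-5.2914| - 1.64, 0) = -3.6514
prox(-9.036) = sign(-9.036)*max(|-9.036| - 1.64, 0) = -7.396
prox(x) = [3.2365, 0.0, -3.6514, -7.396]
||prox(x)||_1 = 3.2365 + 0.0 + 3.6514 + 7.396 = 14.2839


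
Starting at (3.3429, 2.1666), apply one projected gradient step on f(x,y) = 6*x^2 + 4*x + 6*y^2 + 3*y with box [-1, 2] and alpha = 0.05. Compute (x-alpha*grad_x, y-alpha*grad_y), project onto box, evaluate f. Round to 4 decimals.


Step 1: Compute gradient at (3.3429, 2.1666).
grad_x = 2*6*3.3429 + 4 = 44.1148
grad_y = 2*6*2.1666 + 3 = 28.9992
Step 2: Gradient step.
x_raw = 3.3429 - 0.05*44.1148 = 1.1372
y_raw = 2.1666 - 0.05*28.9992 = 0.7166
Step 3: Project onto [-1, 2].
x_proj = clip(1.1372) = 1.1372
y_proj = clip(0.7166) = 0.7166
Step 4: Evaluate f.
f(1.1372, 0.7166) = 17.5388


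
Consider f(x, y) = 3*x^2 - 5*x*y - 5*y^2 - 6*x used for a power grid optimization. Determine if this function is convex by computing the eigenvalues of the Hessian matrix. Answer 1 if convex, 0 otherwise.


The Hessian of f(x,y) = 3*x^2 - 5*x*y - 5*y^2 - 6*x is:
H = [[6, -5], [-5, -10]]
Trace = 6 - 10 = -4
Determinant = 6*-10 - (-5)^2 = -85
Discriminant = (-4)^2 - 4*-85 = 356.0
Eigenvalues: lambda_1 = -11.434, lambda_2 = 7.434
The function is not convex.

0


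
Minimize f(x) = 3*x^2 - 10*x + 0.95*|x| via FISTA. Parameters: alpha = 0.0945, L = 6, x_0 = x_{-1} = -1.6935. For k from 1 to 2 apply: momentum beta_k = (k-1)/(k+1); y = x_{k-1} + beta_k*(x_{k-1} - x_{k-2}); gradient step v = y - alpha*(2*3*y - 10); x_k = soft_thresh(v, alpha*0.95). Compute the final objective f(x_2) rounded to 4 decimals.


FISTA on f(x) = 3*x^2 - 10*x + 0.95*|x|
L = 6, alpha = 0.0945
Iteration 1: beta = 0.0, y = -1.6935 + 0.0*(-1.6935 + 1.6935) = -1.6935
  grad(y) = -20.161, v = y - alpha*grad = 0.2117
  prox(v) = soft_thresh(0.2117, 0.0898) = 0.1219
Iteration 2: beta = 0.3333, y = 0.1219 + 0.3333*(0.1219 + 1.6935) = 0.7271
  grad(y) = -5.6375, v = y - alpha*grad = 1.2598
  prox(v) = soft_thresh(1.2598, 0.0898) = 1.1701
f(x_2) = 3*1.1701^2 - 10*1.1701 + 0.95*|1.1701| = -6.4819


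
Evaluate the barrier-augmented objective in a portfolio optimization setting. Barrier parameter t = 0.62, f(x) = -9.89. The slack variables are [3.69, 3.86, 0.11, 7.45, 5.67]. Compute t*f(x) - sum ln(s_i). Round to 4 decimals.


Step 1: Compute log-barrier.
ln values: [1.3056, 1.3507, -2.2073, 2.0082, 1.7352]
phi = -(1.3056 + 1.3507 - 2.2073 + 2.0082 + 1.7352) = -4.1924
Step 2: Compute augmented objective.
t*f(x) = 0.62*-9.89 = -6.1318
Total = -6.1318 - 4.1924 = -10.3242


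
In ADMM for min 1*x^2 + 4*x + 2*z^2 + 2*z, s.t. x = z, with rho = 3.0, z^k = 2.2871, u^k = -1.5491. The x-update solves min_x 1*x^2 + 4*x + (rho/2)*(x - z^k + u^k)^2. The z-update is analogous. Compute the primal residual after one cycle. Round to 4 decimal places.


ADMM iteration with rho = 3.0, z^k = 2.2871, u^k = -1.5491
Step 1: x-update.
Minimize 1*x^2 + 4*x + (3.0/2)*(x - 2.2871 - 1.5491)^2
FOC: (2*1 + 3.0)*x = -4 + 3.0*(2.2871 + 1.5491)
x^{k+1} = 1.5017
Step 2: z-update.
Minimize 2*z^2 + 2*z + (3.0/2)*(1.5017 - z - 1.5491)^2
FOC: (2*2 + 3.0)*z = -2 + 3.0*(1.5017 - 1.5491)
z^{k+1} = -0.306
Step 3: u-update.
u^{k+1} = -1.5491 + 1.5017 + 0.306 = 0.2586
Step 4: Primal residual = |1.5017 + 0.306| = 1.8077


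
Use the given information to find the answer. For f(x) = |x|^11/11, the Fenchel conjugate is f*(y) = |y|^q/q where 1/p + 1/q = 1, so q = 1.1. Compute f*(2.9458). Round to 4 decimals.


The conjugate exponent q satisfies 1/p + 1/q = 1.
p = 11, so q = 11/(11 - 1) = 1.1
|y|^q = 2.9458^1.1 = 3.2819
f*(2.9458) = 3.2819 / 1.1 = 2.9835


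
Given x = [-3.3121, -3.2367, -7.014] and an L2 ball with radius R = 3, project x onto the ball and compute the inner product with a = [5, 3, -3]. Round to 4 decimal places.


Step 1: Compute ||x|| (intermediates to 6 decimals).
||x|| = sqrt((-3.3121)^2 + (-3.2367)^2 + (-7.014)^2) = 8.404905
Step 2: Project.
Since ||x|| > R, scale = R/||x|| = 3/8.404905 = 0.356934, proj(x) = scale * x
proj(x) = [-1.182201, -1.155288, -2.503535]
Step 3: Dot product.
a^T * proj(x) = 5*(-1.182201) + 3*(-1.155288) - 3*(-2.503535) = -1.8663


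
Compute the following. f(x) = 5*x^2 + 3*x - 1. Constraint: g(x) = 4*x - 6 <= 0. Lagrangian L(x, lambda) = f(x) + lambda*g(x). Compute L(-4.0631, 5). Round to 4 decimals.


Step 1: Evaluate f(x).
f(-4.0631) = 5*(-4.0631)^2 + 3*(-4.0631) - 1 = 69.3546
Step 2: Evaluate g(x).
g(-4.0631) = 4*-4.0631 - 6 = -22.2524
Step 3: Compute Lagrangian.
L = 69.3546 + 5*-22.2524 = -41.9074


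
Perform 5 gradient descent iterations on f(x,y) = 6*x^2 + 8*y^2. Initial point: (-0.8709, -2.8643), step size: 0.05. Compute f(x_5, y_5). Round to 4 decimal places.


Gradient descent on f(x,y) = 6*x^2 + 8*y^2.
Starting point: (-0.8709, -2.8643), alpha = 0.05
Step 1: grad_x = 2*6*-0.8709 = -10.4508, grad_y = 2*8*-2.8643 = -45.8288
  x_1 = -0.8709 - 0.05*-10.4508 = -0.3484
  y_1 = -2.8643 - 0.05*-45.8288 = -0.5729
Step 2: grad_x = 2*6*-0.3484 = -4.1803, grad_y = 2*8*-0.5729 = -9.1658
  x_2 = -0.3484 - 0.05*-4.1803 = -0.1393
  y_2 = -0.5729 - 0.05*-9.1658 = -0.1146
Step 3: grad_x = 2*6*-0.1393 = -1.6721, grad_y = 2*8*-0.1146 = -1.8332
  x_3 = -0.1393 - 0.05*-1.6721 = -0.0557
  y_3 = -0.1146 - 0.05*-1.8332 = -0.0229
Step 4: grad_x = 2*6*-0.0557 = -0.6689, grad_y = 2*8*-0.0229 = -0.3666
  x_4 = -0.0557 - 0.05*-0.6689 = -0.0223
  y_4 = -0.0229 - 0.05*-0.3666 = -0.0046
Step 5: grad_x = 2*6*-0.0223 = -0.2675, grad_y = 2*8*-0.0046 = -0.0733
  x_5 = -0.0223 - 0.05*-0.2675 = -0.0089
  y_5 = -0.0046 - 0.05*-0.0733 = -0.0009
f(-0.0089, -0.0009) = 6*(-0.0089)^2 + 8*(-0.0009)^2 = 0.0005


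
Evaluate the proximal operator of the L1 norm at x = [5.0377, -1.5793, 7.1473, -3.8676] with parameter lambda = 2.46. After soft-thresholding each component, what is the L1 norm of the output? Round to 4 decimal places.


Soft-thresholding with lambda = 2.46:
prox(5.0377) = sign(5.0377)*max(|5.0377| - 2.46, 0) = 2.5777
prox(-1.5793) = sign(-1.5793)*max(|-1.5793| - 2.46, 0) = 0.0
prox(7.1473) = sign(7.1473)*max(|7.1473| - 2.46, 0) = 4.6873
prox(-3.8676) = sign(-3.8676)*max(|-3.8676| - 2.46, 0) = -1.4076
prox(x) = [2.5777, 0.0, 4.6873, -1.4076]
||prox(x)||_1 = 2.5777 + 0.0 + 4.6873 + 1.4076 = 8.6726


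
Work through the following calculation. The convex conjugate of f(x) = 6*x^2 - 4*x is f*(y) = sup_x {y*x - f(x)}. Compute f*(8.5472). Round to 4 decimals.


f*(y) = sup_x {y*x - a*x^2 - b*x} = sup_x {(y-b)*x - a*x^2}
FOC: (y - b) - 2a*x = 0 => x* = (y - b)/(2a)
x* = (8.5472 + 4)/(2*6) = 1.0456
f*(8.5472) = (y-b)^2/(4a) = (8.5472 + 4)^2/(4*6)
= 157.4322/24 = 6.5597


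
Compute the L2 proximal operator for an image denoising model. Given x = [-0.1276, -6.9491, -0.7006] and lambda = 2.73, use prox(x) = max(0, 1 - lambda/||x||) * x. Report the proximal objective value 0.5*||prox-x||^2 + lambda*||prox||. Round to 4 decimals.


Step 1: Compute ||x||.
||x|| = 6.9855
Step 2: Compute scaling factor.
scale = max(0, 1 - 2.73/6.9855) = 0.6092
Step 3: prox(x) = [-0.0777, -4.2333, -0.4268]
||prox(x)|| = 4.2555
Step 4: Proximal objective.
0.5*||prox-x||^2 = 3.7265
lambda*||prox|| = 11.6175
Total = 15.3439


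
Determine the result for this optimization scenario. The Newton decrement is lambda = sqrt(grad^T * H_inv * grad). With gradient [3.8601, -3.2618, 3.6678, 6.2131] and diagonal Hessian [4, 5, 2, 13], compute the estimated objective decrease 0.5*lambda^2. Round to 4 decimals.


Step 1: H is diagonal, so H^(-1) * g = [0.965, -0.6524, 1.8339, 0.4779].
Step 2: g^T H^(-1) g = sum_i g_i^2 / H_ii
  = (3.8601)^2/4 + (-3.2618)^2/5 + (3.6678)^2/2 + (6.2131)^2/13
  = 3.7251 + 2.1279 + 6.7264 + 2.9694 = 15.5488
Step 3: Objective decrease = 0.5 * g^T H^(-1) g = 7.7744


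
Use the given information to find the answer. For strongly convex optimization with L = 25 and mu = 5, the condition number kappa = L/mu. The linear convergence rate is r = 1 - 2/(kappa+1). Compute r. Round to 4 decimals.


Step 1: Compute the condition number.
kappa = L/mu = 25/5 = 5.0
Step 2: Compute the convergence rate.
r = 1 - 2/(kappa + 1) = 1 - 2*mu/(L + mu) = (L - mu)/(L + mu) = 20/30 = 0.6667


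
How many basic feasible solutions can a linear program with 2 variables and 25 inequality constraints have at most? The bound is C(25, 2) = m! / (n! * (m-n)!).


Each vertex corresponds to some choice of n active constraints out of m, so the number of vertices is at most C(m, n) = m! / (n!(m-n)!).
m = 25, n = 2
Numerator: 25 * 24
Denominator: 2! = 2
C(25, 2) = 300


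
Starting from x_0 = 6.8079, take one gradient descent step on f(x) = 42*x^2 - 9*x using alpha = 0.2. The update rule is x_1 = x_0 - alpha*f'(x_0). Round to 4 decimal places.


We compute the gradient at x_0 and apply the update.
f'(x) = 84*x - 9
f'(6.8079) = 84*6.8079 - 9 = 562.8636
x_1 = 6.8079 - 0.2*562.8636 = -105.7648


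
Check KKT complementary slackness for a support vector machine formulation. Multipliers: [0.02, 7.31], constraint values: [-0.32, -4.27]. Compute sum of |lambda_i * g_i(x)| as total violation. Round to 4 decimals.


KKT complementary slackness check:
lambda_1 * g_1 = 0.02 * -0.32 = -0.0064
lambda_2 * g_2 = 7.31 * -4.27 = -31.2137
Total violation = 0.0064 + 31.2137 = 31.2201


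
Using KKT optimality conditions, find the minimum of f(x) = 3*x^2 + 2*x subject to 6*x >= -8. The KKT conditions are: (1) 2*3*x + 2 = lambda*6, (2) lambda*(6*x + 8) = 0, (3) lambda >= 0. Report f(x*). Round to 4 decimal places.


Step 1: Try lambda = 0 (constraint inactive).
Stationarity: 2*3*x + 2 = 0
x* = -2/(2*3) = -1/3 = -0.3333 (rounded; the exact value -1/3 is used below)
Check constraint: 6*-0.3333 = -1.9998 >= -8 -- satisfied.
Step 2: Compute optimal value.
f(x*) = 3*(-1/3)^2 + 2*(-1/3) = -0.3333


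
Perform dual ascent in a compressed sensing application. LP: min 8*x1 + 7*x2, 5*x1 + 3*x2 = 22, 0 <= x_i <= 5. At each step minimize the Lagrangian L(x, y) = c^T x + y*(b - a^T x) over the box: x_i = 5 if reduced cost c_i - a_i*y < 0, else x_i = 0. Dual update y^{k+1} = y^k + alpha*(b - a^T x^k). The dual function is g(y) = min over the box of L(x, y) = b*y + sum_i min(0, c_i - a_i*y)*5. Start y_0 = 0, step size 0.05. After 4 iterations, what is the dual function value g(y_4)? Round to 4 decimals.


Dual ascent for LP: min 8*x1 + 7*x2, 5*x1 + 3*x2 = 22, 0 <= x_i <= 5
Step 1: y^k = 0.0, reduced costs: (8.0, 7.0)
  x^k = (0.0, 0.0), subgradient = b - a^T x = 22.0
  y^{k+1} = 0.0 + 0.05*22.0 = 1.1
Step 2: y^k = 1.1, reduced costs: (2.5, 3.7)
  x^k = (0.0, 0.0), subgradient = b - a^T x = 22.0
  y^{k+1} = 1.1 + 0.05*22.0 = 2.2
Step 3: y^k = 2.2, reduced costs: (-3.0, 0.4)
  x^k = (5.0, 0.0), subgradient = b - a^T x = -3.0
  y^{k+1} = 2.2 + 0.05*-3.0 = 2.05
Step 4: y^k = 2.05, reduced costs: (-2.25, 0.85)
  x^k = (5.0, 0.0), subgradient = b - a^T x = -3.0
  y^{k+1} = 2.05 + 0.05*-3.0 = 1.9
Dual objective at y_4 = 1.9: reduced costs (-1.5, 1.3), box minimizer x = (5.0, 0.0)
g(y_4) = b*y + (c1 - a1*y)*x1 + (c2 - a2*y)*x2 = 22*1.9 + (-1.5)*5.0 + 1.3*0.0 = 41.8 - 7.5 + 0.0 = 34.3


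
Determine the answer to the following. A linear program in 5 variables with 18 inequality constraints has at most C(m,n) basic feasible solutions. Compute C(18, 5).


Each vertex corresponds to some choice of n active constraints out of m, so the number of vertices is at most C(m, n) = m! / (n!(m-n)!).
m = 18, n = 5
Numerator: 18 * 17 * 16 * 15 * 14
Denominator: 5! = 120
C(18, 5) = 8568


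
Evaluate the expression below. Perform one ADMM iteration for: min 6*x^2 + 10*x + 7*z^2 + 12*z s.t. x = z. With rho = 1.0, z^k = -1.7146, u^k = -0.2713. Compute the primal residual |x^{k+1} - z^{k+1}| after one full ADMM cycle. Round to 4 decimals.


ADMM iteration with rho = 1.0, z^k = -1.7146, u^k = -0.2713
Step 1: x-update.
Minimize 6*x^2 + 10*x + (1.0/2)*(x + 1.7146 - 0.2713)^2
FOC: (2*6 + 1.0)*x = -10 + 1.0*(-1.7146 + 0.2713)
x^{k+1} = -0.8803
Step 2: z-update.
Minimize 7*z^2 + 12*z + (1.0/2)*(-0.8803 - z - 0.2713)^2
FOC: (2*7 + 1.0)*z = -12 + 1.0*(-0.8803 - 0.2713)
z^{k+1} = -0.8768
Step 3: u-update.
u^{k+1} = -0.2713 - 0.8803 + 0.8768 = -0.2748
Step 4: Primal residual = |-0.8803 + 0.8768| = 0.0035


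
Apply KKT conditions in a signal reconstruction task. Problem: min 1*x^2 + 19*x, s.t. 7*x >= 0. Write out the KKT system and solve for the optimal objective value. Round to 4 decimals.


Step 1: Try lambda = 0 (constraint inactive).
x_unc = -19/(2*1) = -9.5
Check: 7*-9.5 = -66.5 < 0 -- violated!
Step 2: Constraint must be active: 7*x = 0
x* = 0/7 = 0.0
lambda = (2*1*0.0 + 19)/7 = 2.7143
Step 3: Compute optimal value.
f(x*) = 1*0.0^2 + 19*0.0 = 0.0


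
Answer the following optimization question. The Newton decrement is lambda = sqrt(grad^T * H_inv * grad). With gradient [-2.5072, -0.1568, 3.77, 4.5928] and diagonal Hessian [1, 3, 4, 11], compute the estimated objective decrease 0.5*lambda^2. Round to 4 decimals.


Step 1: H is diagonal, so H^(-1) * g = [-2.5072, -0.0523, 0.9425, 0.4175].
Step 2: g^T H^(-1) g = sum_i g_i^2 / H_ii
  = (-2.5072)^2/1 + (-0.1568)^2/3 + (3.77)^2/4 + (4.5928)^2/11
  = 6.2861 + 0.0082 + 3.5532 + 1.9176 = 11.7651
Step 3: Objective decrease = 0.5 * g^T H^(-1) g = 5.8825


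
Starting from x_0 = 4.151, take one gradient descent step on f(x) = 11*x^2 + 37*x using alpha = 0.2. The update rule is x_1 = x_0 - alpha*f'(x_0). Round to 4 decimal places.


We compute the gradient at x_0 and apply the update.
f'(x) = 22*x + 37
f'(4.151) = 22*4.151 + 37 = 128.322
x_1 = 4.151 - 0.2*128.322 = -21.5134


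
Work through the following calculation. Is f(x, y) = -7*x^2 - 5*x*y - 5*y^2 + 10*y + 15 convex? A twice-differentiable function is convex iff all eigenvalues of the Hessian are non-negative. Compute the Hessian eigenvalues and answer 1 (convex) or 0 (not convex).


The Hessian of f(x,y) = -7*x^2 - 5*x*y - 5*y^2 + 10*y + 15 is:
H = [[-14, -5], [-5, -10]]
Trace = -14 - 10 = -24
Determinant = -14*-10 - (-5)^2 = 115
Discriminant = (-24)^2 - 4*115 = 116.0
Eigenvalues: lambda_1 = -17.3852, lambda_2 = -6.6148
The function is not convex.

0


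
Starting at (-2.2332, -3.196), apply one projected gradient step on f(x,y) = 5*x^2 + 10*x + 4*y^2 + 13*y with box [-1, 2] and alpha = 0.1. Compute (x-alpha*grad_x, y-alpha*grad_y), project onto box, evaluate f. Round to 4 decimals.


Step 1: Compute gradient at (-2.2332, -3.196).
grad_x = 2*5*-2.2332 + 10 = -12.332
grad_y = 2*4*-3.196 + 13 = -12.568
Step 2: Gradient step.
x_raw = -2.2332 - 0.1*-12.332 = -1.0
y_raw = -3.196 - 0.1*-12.568 = -1.9392
Step 3: Project onto [-1, 2].
x_proj = clip(-1.0) = -1.0
y_proj = clip(-1.9392) = -1.0
Step 4: Evaluate f.
f(-1.0, -1.0) = -14.0


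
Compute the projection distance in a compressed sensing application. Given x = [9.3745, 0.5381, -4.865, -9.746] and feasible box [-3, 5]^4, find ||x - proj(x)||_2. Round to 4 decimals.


Project each component onto [-3, 5].
clip(9.3745) = 5.0, clip(0.5381) = 0.5381, clip(-4.865) = -3.0, clip(-9.746) = -3.0
Projection = [5.0, 0.5381, -3.0, -3.0]
Squared diffs: [19.1363, 0.0, 3.4782, 45.5085]
Distance = sqrt(68.123) = 8.2537


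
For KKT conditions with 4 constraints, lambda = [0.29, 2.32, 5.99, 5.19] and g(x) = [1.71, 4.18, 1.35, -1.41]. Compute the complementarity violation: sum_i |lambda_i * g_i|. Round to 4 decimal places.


KKT complementary slackness check:
lambda_1 * g_1 = 0.29 * 1.71 = 0.4959
lambda_2 * g_2 = 2.32 * 4.18 = 9.6976
lambda_3 * g_3 = 5.99 * 1.35 = 8.0865
lambda_4 * g_4 = 5.19 * -1.41 = -7.3179
Total violation = 0.4959 + 9.6976 + 8.0865 + 7.3179 = 25.5979


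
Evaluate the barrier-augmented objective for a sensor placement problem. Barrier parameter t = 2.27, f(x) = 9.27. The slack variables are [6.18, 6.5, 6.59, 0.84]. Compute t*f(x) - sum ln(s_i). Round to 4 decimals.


Step 1: Compute log-barrier.
ln values: [1.8213, 1.8718, 1.8856, -0.1744]
phi = -(1.8213 + 1.8718 + 1.8856 - 0.1744) = -5.4043
Step 2: Compute augmented objective.
t*f(x) = 2.27*9.27 = 21.0429
Total = 21.0429 - 5.4043 = 15.6386


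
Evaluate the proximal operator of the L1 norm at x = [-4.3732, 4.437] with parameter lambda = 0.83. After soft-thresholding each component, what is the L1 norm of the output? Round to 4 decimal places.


Soft-thresholding with lambda = 0.83:
prox(-4.3732) = sign(-4.3732)*max(|-4.3732| - 0.83, 0) = -3.5432
prox(4.437) = sign(4.437)*max(|4.437| - 0.83, 0) = 3.607
prox(x) = [-3.5432, 3.607]
||prox(x)||_1 = 3.5432 + 3.607 = 7.1502


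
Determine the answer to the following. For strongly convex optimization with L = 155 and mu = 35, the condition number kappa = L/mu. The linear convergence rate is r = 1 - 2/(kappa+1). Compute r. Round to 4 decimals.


Step 1: Compute the condition number.
kappa = L/mu = 155/35 = 4.4286
Step 2: Compute the convergence rate.
r = 1 - 2/(kappa + 1) = 1 - 2*mu/(L + mu) = (L - mu)/(L + mu) = 120/190 = 0.6316


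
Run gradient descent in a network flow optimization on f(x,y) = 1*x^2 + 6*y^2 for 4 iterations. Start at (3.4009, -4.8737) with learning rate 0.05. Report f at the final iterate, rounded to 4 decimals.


Gradient descent on f(x,y) = 1*x^2 + 6*y^2.
Starting point: (3.4009, -4.8737), alpha = 0.05
Step 1: grad_x = 2*1*3.4009 = 6.8018, grad_y = 2*6*-4.8737 = -58.4844
  x_1 = 3.4009 - 0.05*6.8018 = 3.0608
  y_1 = -4.8737 - 0.05*-58.4844 = -1.9495
Step 2: grad_x = 2*1*3.0608 = 6.1216, grad_y = 2*6*-1.9495 = -23.3938
  x_2 = 3.0608 - 0.05*6.1216 = 2.7547
  y_2 = -1.9495 - 0.05*-23.3938 = -0.7798
Step 3: grad_x = 2*1*2.7547 = 5.5095, grad_y = 2*6*-0.7798 = -9.3575
  x_3 = 2.7547 - 0.05*5.5095 = 2.4793
  y_3 = -0.7798 - 0.05*-9.3575 = -0.3119
Step 4: grad_x = 2*1*2.4793 = 4.9585, grad_y = 2*6*-0.3119 = -3.743
  x_4 = 2.4793 - 0.05*4.9585 = 2.2313
  y_4 = -0.3119 - 0.05*-3.743 = -0.1248
f(2.2313, -0.1248) = 1*2.2313^2 + 6*(-0.1248)^2 = 5.0722


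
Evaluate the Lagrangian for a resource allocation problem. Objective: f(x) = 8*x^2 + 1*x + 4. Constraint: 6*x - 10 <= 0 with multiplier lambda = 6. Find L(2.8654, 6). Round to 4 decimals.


Step 1: Evaluate f(x).
f(2.8654) = 8*2.8654^2 + 1*2.8654 + 4 = 72.5495
Step 2: Evaluate g(x).
g(2.8654) = 6*2.8654 - 10 = 7.1924
Step 3: Compute Lagrangian.
L = 72.5495 + 6*7.1924 = 115.7039


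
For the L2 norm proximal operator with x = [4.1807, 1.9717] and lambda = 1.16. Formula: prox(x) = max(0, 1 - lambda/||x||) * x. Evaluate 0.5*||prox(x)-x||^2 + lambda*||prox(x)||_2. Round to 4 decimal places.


Step 1: Compute ||x||.
||x|| = 4.6223
Step 2: Compute scaling factor.
scale = max(0, 1 - 1.16/4.6223) = 0.749
Step 3: prox(x) = [3.1315, 1.4769]
||prox(x)|| = 3.4623
Step 4: Proximal objective.
0.5*||prox-x||^2 = 0.6728
lambda*||prox|| = 4.0163
Total = 4.6891


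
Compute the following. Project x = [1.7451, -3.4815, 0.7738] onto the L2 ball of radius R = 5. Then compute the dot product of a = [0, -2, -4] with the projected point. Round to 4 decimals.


Step 1: Compute ||x|| (intermediates to 6 decimals).
||x|| = sqrt(1.7451^2 + (-3.4815)^2 + 0.7738^2) = 3.970514
Step 2: Project.
Since ||x|| <= R, proj = x (no scaling needed).
proj(x) = [1.7451, -3.4815, 0.7738]
Step 3: Dot product.
a^T * proj(x) = 0*1.7451 - 2*(-3.4815) - 4*0.7738 = 3.8678


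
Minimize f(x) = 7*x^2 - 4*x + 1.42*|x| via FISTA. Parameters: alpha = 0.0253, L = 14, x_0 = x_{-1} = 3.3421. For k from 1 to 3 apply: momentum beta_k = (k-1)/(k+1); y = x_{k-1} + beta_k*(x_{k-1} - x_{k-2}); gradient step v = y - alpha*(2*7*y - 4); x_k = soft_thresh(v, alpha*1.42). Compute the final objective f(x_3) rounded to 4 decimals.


FISTA on f(x) = 7*x^2 - 4*x + 1.42*|x|
L = 14, alpha = 0.0253
Iteration 1: beta = 0.0, y = 3.3421 + 0.0*(3.3421 - 3.3421) = 3.3421
  grad(y) = 42.7894, v = y - alpha*grad = 2.2595
  prox(v) = soft_thresh(2.2595, 0.0359) = 2.2236
Iteration 2: beta = 0.3333, y = 2.2236 + 0.3333*(2.2236 - 3.3421) = 1.8508
  grad(y) = 21.9108, v = y - alpha*grad = 1.2964
  prox(v) = soft_thresh(1.2964, 0.0359) = 1.2605
Iteration 3: beta = 0.5, y = 1.2605 + 0.5*(1.2605 - 2.2236) = 0.779
  grad(y) = 6.9053, v = y - alpha*grad = 0.6042
  prox(v) = soft_thresh(0.6042, 0.0359) = 0.5683
f(x_3) = 7*0.5683^2 - 4*0.5683 + 1.42*|0.5683| = 0.7946


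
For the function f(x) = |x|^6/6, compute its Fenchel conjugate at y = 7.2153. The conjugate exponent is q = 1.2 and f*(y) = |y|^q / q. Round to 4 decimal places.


The conjugate exponent q satisfies 1/p + 1/q = 1.
p = 6, so q = 6/(6 - 1) = 1.2
|y|^q = 7.2153^1.2 = 10.7129
f*(7.2153) = 10.7129 / 1.2 = 8.9274


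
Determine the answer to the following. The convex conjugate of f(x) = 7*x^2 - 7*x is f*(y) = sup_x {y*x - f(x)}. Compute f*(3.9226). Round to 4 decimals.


f*(y) = sup_x {y*x - a*x^2 - b*x} = sup_x {(y-b)*x - a*x^2}
FOC: (y - b) - 2a*x = 0 => x* = (y - b)/(2a)
x* = (3.9226 + 7)/(2*7) = 0.7802
f*(3.9226) = (y-b)^2/(4a) = (3.9226 + 7)^2/(4*7)
= 119.3032/28 = 4.2608


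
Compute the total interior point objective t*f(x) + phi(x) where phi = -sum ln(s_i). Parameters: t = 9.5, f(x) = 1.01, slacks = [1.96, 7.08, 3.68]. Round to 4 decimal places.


Step 1: Compute log-barrier.
ln values: [0.6729, 1.9573, 1.3029]
phi = -(0.6729 + 1.9573 + 1.3029) = -3.9331
Step 2: Compute augmented objective.
t*f(x) = 9.5*1.01 = 9.595
Total = 9.595 - 3.9331 = 5.6619


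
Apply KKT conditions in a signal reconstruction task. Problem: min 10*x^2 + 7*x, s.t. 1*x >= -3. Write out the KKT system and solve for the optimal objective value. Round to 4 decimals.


Step 1: Try lambda = 0 (constraint inactive).
Stationarity: 2*10*x + 7 = 0
x* = -7/(2*10) = -0.35
Check constraint: 1*-0.35 = -0.35 >= -3 -- satisfied.
Step 2: Compute optimal value.
f(x*) = 10*(-0.35)^2 + 7*(-0.35) = -1.225


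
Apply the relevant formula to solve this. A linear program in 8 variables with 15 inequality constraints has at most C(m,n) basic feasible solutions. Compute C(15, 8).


Each vertex corresponds to some choice of n active constraints out of m, so the number of vertices is at most C(m, n) = m! / (n!(m-n)!).
m = 15, n = 8
Numerator: 15 * 14 * 13 * 12 * 11 * 10 * 9 * 8
Denominator: 8! = 40320
C(15, 8) = 6435


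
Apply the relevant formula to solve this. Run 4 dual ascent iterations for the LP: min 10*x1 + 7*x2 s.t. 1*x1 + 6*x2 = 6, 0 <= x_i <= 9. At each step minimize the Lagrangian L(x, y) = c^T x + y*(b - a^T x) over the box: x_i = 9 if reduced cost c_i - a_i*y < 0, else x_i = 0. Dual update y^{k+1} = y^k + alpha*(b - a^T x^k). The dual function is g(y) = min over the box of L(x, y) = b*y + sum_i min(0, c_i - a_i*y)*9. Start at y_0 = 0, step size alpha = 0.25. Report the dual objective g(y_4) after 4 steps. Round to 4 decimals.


Dual ascent for LP: min 10*x1 + 7*x2, 1*x1 + 6*x2 = 6, 0 <= x_i <= 9
Step 1: y^k = 0.0, reduced costs: (10.0, 7.0)
  x^k = (0.0, 0.0), subgradient = b - a^T x = 6.0
  y^{k+1} = 0.0 + 0.25*6.0 = 1.5
Step 2: y^k = 1.5, reduced costs: (8.5, -2.0)
  x^k = (0.0, 9.0), subgradient = b - a^T x = -48.0
  y^{k+1} = 1.5 + 0.25*-48.0 = -10.5
Step 3: y^k = -10.5, reduced costs: (20.5, 70.0)
  x^k = (0.0, 0.0), subgradient = b - a^T x = 6.0
  y^{k+1} = -10.5 + 0.25*6.0 = -9.0
Step 4: y^k = -9.0, reduced costs: (19.0, 61.0)
  x^k = (0.0, 0.0), subgradient = b - a^T x = 6.0
  y^{k+1} = -9.0 + 0.25*6.0 = -7.5
Dual objective at y_4 = -7.5: reduced costs (17.5, 52.0), box minimizer x = (0.0, 0.0)
g(y_4) = b*y + (c1 - a1*y)*x1 + (c2 - a2*y)*x2 = 6*(-7.5) + 17.5*0.0 + 52.0*0.0 = -45.0 + 0.0 + 0.0 = -45.0


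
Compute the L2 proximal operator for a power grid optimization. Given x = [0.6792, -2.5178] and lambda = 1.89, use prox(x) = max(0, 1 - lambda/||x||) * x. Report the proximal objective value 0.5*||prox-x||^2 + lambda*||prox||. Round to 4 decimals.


Step 1: Compute ||x||.
||x|| = 2.6078
Step 2: Compute scaling factor.
scale = max(0, 1 - 1.89/2.6078) = 0.2753
Step 3: prox(x) = [0.187, -0.693]
||prox(x)|| = 0.7178
Step 4: Proximal objective.
0.5*||prox-x||^2 = 1.7861
lambda*||prox|| = 1.3566
Total = 3.1427


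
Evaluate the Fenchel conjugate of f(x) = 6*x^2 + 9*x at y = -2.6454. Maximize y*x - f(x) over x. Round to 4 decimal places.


f*(y) = sup_x {y*x - a*x^2 - b*x} = sup_x {(y-b)*x - a*x^2}
FOC: (y - b) - 2a*x = 0 => x* = (y - b)/(2a)
x* = (-2.6454 - 9)/(2*6) = -0.9705
f*(-2.6454) = (y-b)^2/(4a) = (-2.6454 - 9)^2/(4*6)
= 135.6153/24 = 5.6506


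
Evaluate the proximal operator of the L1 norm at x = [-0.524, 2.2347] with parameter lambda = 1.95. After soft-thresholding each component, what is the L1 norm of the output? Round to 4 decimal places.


Soft-thresholding with lambda = 1.95:
prox(-0.524) = sign(-0.524)*max(|-0.524| - 1.95, 0) = 0.0
prox(2.2347) = sign(2.2347)*max(|2.2347| - 1.95, 0) = 0.2847
prox(x) = [0.0, 0.2847]
||prox(x)||_1 = 0.0 + 0.2847 = 0.2847


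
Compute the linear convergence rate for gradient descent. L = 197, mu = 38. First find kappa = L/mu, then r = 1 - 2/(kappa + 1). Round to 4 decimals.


Step 1: Compute the condition number.
kappa = L/mu = 197/38 = 5.1842
Step 2: Compute the convergence rate.
r = 1 - 2/(kappa + 1) = 1 - 2*mu/(L + mu) = (L - mu)/(L + mu) = 159/235 = 0.6766


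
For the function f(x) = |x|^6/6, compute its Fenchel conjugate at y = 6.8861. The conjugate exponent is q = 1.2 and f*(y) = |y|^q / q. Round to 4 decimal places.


The conjugate exponent q satisfies 1/p + 1/q = 1.
p = 6, so q = 6/(6 - 1) = 1.2
|y|^q = 6.8861^1.2 = 10.129
f*(6.8861) = 10.129 / 1.2 = 8.4409


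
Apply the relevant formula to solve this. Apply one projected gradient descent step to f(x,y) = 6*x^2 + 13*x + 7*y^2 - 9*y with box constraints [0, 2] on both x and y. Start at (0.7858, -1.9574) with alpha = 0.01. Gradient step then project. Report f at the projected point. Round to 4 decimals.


Step 1: Compute gradient at (0.7858, -1.9574).
grad_x = 2*6*0.7858 + 13 = 22.4296
grad_y = 2*7*-1.9574 - 9 = -36.4036
Step 2: Gradient step.
x_raw = 0.7858 - 0.01*22.4296 = 0.5615
y_raw = -1.9574 - 0.01*-36.4036 = -1.5934
Step 3: Project onto [0, 2].
x_proj = clip(0.5615) = 0.5615
y_proj = clip(-1.5934) = 0.0
Step 4: Evaluate f.
f(0.5615, 0.0) = 9.1913


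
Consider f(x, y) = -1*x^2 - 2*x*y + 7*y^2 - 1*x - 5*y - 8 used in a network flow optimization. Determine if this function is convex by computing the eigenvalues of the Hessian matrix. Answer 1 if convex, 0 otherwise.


The Hessian of f(x,y) = -1*x^2 - 2*x*y + 7*y^2 - 1*x - 5*y - 8 is:
H = [[-2, -2], [-2, 14]]
Trace = -2 + 14 = 12
Determinant = -2*14 - (-2)^2 = -32
Discriminant = (12)^2 - 4*-32 = 272.0
Eigenvalues: lambda_1 = -2.2462, lambda_2 = 14.2462
The function is not convex.

0


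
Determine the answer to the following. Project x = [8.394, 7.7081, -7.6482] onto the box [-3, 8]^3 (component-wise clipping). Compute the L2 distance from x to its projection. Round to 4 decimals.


Project each component onto [-3, 8].
clip(8.394) = 8.0, clip(7.7081) = 7.7081, clip(-7.6482) = -3.0
Projection = [8.0, 7.7081, -3.0]
Squared diffs: [0.1552, 0.0, 21.6058]
Distance = sqrt(21.761) = 4.6649


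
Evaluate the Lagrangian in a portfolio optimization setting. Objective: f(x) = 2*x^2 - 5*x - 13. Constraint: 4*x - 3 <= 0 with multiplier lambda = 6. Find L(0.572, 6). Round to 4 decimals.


Step 1: Evaluate f(x).
f(0.572) = 2*0.572^2 - 5*0.572 - 13 = -15.2056
Step 2: Evaluate g(x).
g(0.572) = 4*0.572 - 3 = -0.712
Step 3: Compute Lagrangian.
L = -15.2056 + 6*-0.712 = -19.4776


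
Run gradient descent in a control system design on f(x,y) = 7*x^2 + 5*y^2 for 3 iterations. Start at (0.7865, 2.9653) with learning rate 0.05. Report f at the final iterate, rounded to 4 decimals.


Gradient descent on f(x,y) = 7*x^2 + 5*y^2.
Starting point: (0.7865, 2.9653), alpha = 0.05
Step 1: grad_x = 2*7*0.7865 = 11.011, grad_y = 2*5*2.9653 = 29.653
  x_1 = 0.7865 - 0.05*11.011 = 0.236
  y_1 = 2.9653 - 0.05*29.653 = 1.4827
Step 2: grad_x = 2*7*0.236 = 3.3033, grad_y = 2*5*1.4827 = 14.8265
  x_2 = 0.236 - 0.05*3.3033 = 0.0708
  y_2 = 1.4827 - 0.05*14.8265 = 0.7413
Step 3: grad_x = 2*7*0.0708 = 0.991, grad_y = 2*5*0.7413 = 7.4133
  x_3 = 0.0708 - 0.05*0.991 = 0.0212
  y_3 = 0.7413 - 0.05*7.4133 = 0.3707
f(0.0212, 0.3707) = 7*0.0212^2 + 5*0.3707^2 = 0.6901


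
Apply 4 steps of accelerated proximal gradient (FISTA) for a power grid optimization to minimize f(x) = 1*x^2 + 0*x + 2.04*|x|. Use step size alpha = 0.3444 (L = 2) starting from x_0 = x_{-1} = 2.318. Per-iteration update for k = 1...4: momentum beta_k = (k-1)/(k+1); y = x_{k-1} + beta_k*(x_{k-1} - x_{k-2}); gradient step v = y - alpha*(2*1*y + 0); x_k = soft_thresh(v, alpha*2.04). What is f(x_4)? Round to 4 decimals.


FISTA on f(x) = 1*x^2 + 0*x + 2.04*|x|
L = 2, alpha = 0.3444
Iteration 1: beta = 0.0, y = 2.318 + 0.0*(2.318 - 2.318) = 2.318
  grad(y) = 4.636, v = y - alpha*grad = 0.7214
  prox(v) = soft_thresh(0.7214, 0.7026) = 0.0188
Iteration 2: beta = 0.3333, y = 0.0188 + 0.3333*(0.0188 - 2.318) = -0.7476
  grad(y) = -1.4952, v = y - alpha*grad = -0.2327
  prox(v) = soft_thresh(-0.2327, 0.7026) = 0.0
Iteration 3: beta = 0.5, y = 0.0 + 0.5*(0.0 - 0.0188) = -0.0094
  grad(y) = -0.0188, v = y - alpha*grad = -0.0029
  prox(v) = soft_thresh(-0.0029, 0.7026) = 0.0
Iteration 4: beta = 0.6, y = 0.0 + 0.6*(0.0 - 0.0) = 0.0
  grad(y) = 0.0, v = y - alpha*grad = 0.0
  prox(v) = soft_thresh(0.0, 0.7026) = 0.0
f(x_4) = 1*0.0^2 + 0*0.0 + 2.04*|0.0| = 0.0


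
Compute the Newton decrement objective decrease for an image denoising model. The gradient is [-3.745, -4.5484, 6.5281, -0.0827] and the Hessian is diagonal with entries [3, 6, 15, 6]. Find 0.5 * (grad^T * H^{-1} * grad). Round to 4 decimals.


Step 1: H is diagonal, so H^(-1) * g = [-1.2483, -0.7581, 0.4352, -0.0138].
Step 2: g^T H^(-1) g = sum_i g_i^2 / H_ii
  = (-3.745)^2/3 + (-4.5484)^2/6 + (6.5281)^2/15 + (-0.0827)^2/6
  = 4.675 + 3.448 + 2.8411 + 0.0011 = 10.9652
Step 3: Objective decrease = 0.5 * g^T H^(-1) g = 5.4826


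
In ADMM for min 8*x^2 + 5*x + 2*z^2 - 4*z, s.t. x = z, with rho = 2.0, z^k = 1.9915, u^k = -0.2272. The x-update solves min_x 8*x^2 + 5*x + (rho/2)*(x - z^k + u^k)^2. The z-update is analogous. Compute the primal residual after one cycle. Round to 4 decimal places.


ADMM iteration with rho = 2.0, z^k = 1.9915, u^k = -0.2272
Step 1: x-update.
Minimize 8*x^2 + 5*x + (2.0/2)*(x - 1.9915 - 0.2272)^2
FOC: (2*8 + 2.0)*x = -5 + 2.0*(1.9915 + 0.2272)
x^{k+1} = -0.0313
Step 2: z-update.
Minimize 2*z^2 - 4*z + (2.0/2)*(-0.0313 - z - 0.2272)^2
FOC: (2*2 + 2.0)*z = 4 + 2.0*(-0.0313 - 0.2272)
z^{k+1} = 0.5805
Step 3: u-update.
u^{k+1} = -0.2272 - 0.0313 - 0.5805 = -0.839
Step 4: Primal residual = |-0.0313 - 0.5805| = 0.6118


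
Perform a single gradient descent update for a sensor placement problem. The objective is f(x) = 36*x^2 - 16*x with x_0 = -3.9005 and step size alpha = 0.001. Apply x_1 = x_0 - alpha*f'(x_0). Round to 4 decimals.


We compute the gradient at x_0 and apply the update.
f'(x) = 72*x - 16
f'(-3.9005) = 72*-3.9005 - 16 = -296.836
x_1 = -3.9005 - 0.001*-296.836 = -3.6037


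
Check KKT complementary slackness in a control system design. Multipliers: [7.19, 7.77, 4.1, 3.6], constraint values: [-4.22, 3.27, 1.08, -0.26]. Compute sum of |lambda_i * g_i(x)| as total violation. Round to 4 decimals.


KKT complementary slackness check:
lambda_1 * g_1 = 7.19 * -4.22 = -30.3418
lambda_2 * g_2 = 7.77 * 3.27 = 25.4079
lambda_3 * g_3 = 4.1 * 1.08 = 4.428
lambda_4 * g_4 = 3.6 * -0.26 = -0.936
Total violation = 30.3418 + 25.4079 + 4.428 + 0.936 = 61.1137


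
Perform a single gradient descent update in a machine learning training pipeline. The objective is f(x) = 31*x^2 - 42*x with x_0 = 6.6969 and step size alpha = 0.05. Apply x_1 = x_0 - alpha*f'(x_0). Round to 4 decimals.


We compute the gradient at x_0 and apply the update.
f'(x) = 62*x - 42
f'(6.6969) = 62*6.6969 - 42 = 373.2078
x_1 = 6.6969 - 0.05*373.2078 = -11.9635


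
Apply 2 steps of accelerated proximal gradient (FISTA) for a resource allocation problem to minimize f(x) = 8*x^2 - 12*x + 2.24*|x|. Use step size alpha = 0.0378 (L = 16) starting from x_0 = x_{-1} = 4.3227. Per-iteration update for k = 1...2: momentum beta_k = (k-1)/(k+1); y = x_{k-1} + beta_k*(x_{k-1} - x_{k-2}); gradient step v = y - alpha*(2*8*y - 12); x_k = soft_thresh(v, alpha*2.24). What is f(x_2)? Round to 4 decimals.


FISTA on f(x) = 8*x^2 - 12*x + 2.24*|x|
L = 16, alpha = 0.0378
Iteration 1: beta = 0.0, y = 4.3227 + 0.0*(4.3227 - 4.3227) = 4.3227
  grad(y) = 57.1632, v = y - alpha*grad = 2.1619
  prox(v) = soft_thresh(2.1619, 0.0847) = 2.0773
Iteration 2: beta = 0.3333, y = 2.0773 + 0.3333*(2.0773 - 4.3227) = 1.3288
  grad(y) = 9.2605, v = y - alpha*grad = 0.9787
  prox(v) = soft_thresh(0.9787, 0.0847) = 0.8941
f(x_2) = 8*0.8941^2 - 12*0.8941 + 2.24*|0.8941| = -2.3313


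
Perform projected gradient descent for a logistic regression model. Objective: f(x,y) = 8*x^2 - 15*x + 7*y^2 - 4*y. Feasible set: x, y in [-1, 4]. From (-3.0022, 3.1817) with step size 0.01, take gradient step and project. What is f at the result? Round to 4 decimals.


Step 1: Compute gradient at (-3.0022, 3.1817).
grad_x = 2*8*-3.0022 - 15 = -63.0352
grad_y = 2*7*3.1817 - 4 = 40.5438
Step 2: Gradient step.
x_raw = -3.0022 - 0.01*-63.0352 = -2.3718
y_raw = 3.1817 - 0.01*40.5438 = 2.7763
Step 3: Project onto [-1, 4].
x_proj = clip(-2.3718) = -1.0
y_proj = clip(2.7763) = 2.7763
Step 4: Evaluate f.
f(-1.0, 2.7763) = 65.8484


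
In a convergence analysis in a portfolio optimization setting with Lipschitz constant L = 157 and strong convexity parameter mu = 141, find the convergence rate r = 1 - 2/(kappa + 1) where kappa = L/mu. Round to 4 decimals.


Step 1: Compute the condition number.
kappa = L/mu = 157/141 = 1.1135
Step 2: Compute the convergence rate.
r = 1 - 2/(kappa + 1) = 1 - 2*mu/(L + mu) = (L - mu)/(L + mu) = 16/298 = 0.0537


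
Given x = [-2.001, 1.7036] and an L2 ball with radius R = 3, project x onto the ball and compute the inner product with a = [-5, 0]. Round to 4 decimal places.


Step 1: Compute ||x|| (intermediates to 6 decimals).
||x|| = sqrt((-2.001)^2 + 1.7036^2) = 2.627975
Step 2: Project.
Since ||x|| <= R, proj = x (no scaling needed).
proj(x) = [-2.001, 1.7036]
Step 3: Dot product.
a^T * proj(x) = -5*(-2.001) + 0*1.7036 = 10.005


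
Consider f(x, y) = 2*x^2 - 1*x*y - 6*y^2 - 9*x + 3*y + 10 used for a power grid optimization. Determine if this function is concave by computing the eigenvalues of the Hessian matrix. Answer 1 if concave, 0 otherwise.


The Hessian of f(x,y) = 2*x^2 - 1*x*y - 6*y^2 - 9*x + 3*y + 10 is:
H = [[4, -1], [-1, -12]]
Trace = 4 - 12 = -8
Determinant = 4*-12 - (-1)^2 = -49
Discriminant = (-8)^2 - 4*-49 = 260.0
Eigenvalues: lambda_1 = -12.0623, lambda_2 = 4.0623
The function is not concave.

0


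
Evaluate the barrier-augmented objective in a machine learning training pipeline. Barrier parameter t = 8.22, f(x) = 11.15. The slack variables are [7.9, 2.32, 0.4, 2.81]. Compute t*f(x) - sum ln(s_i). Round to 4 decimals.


Step 1: Compute log-barrier.
ln values: [2.0669, 0.8416, -0.9163, 1.0332]
phi = -(2.0669 + 0.8416 - 0.9163 + 1.0332) = -3.0253
Step 2: Compute augmented objective.
t*f(x) = 8.22*11.15 = 91.653
Total = 91.653 - 3.0253 = 88.6277


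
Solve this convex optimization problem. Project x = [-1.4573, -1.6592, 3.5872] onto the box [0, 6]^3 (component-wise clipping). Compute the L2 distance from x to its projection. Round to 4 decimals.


Project each component onto [0, 6].
clip(-1.4573) = 0.0, clip(-1.6592) = 0.0, clip(3.5872) = 3.5872
Projection = [0.0, 0.0, 3.5872]
Squared diffs: [2.1237, 2.7529, 0.0]
Distance = sqrt(4.8766) = 2.2083


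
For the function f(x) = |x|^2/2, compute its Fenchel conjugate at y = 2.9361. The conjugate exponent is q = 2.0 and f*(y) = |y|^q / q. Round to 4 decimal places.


The conjugate exponent q satisfies 1/p + 1/q = 1.
p = 2, so q = 2/(2 - 1) = 2.0
|y|^q = 2.9361^2.0 = 8.6207
f*(2.9361) = 8.6207 / 2.0 = 4.3103


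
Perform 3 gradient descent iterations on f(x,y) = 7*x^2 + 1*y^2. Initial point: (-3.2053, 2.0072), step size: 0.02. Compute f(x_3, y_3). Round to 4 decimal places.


Gradient descent on f(x,y) = 7*x^2 + 1*y^2.
Starting point: (-3.2053, 2.0072), alpha = 0.02
Step 1: grad_x = 2*7*-3.2053 = -44.8742, grad_y = 2*1*2.0072 = 4.0144
  x_1 = -3.2053 - 0.02*-44.8742 = -2.3078
  y_1 = 2.0072 - 0.02*4.0144 = 1.9269
Step 2: grad_x = 2*7*-2.3078 = -32.3094, grad_y = 2*1*1.9269 = 3.8538
  x_2 = -2.3078 - 0.02*-32.3094 = -1.6616
  y_2 = 1.9269 - 0.02*3.8538 = 1.8498
Step 3: grad_x = 2*7*-1.6616 = -23.2628, grad_y = 2*1*1.8498 = 3.6997
  x_3 = -1.6616 - 0.02*-23.2628 = -1.1964
  y_3 = 1.8498 - 0.02*3.6997 = 1.7758
f(-1.1964, 1.7758) = 7*(-1.1964)^2 + 1*1.7758^2 = 13.1728


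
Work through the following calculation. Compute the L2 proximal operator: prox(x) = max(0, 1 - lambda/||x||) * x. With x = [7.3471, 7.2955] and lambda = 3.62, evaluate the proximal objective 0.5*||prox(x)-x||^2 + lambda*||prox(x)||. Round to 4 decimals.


Step 1: Compute ||x||.
||x|| = 10.3539
Step 2: Compute scaling factor.
scale = max(0, 1 - 3.62/10.3539) = 0.6504
Step 3: prox(x) = [4.7784, 4.7448]
||prox(x)|| = 6.7339
Step 4: Proximal objective.
0.5*||prox-x||^2 = 6.5522
lambda*||prox|| = 24.3767
Total = 30.9291


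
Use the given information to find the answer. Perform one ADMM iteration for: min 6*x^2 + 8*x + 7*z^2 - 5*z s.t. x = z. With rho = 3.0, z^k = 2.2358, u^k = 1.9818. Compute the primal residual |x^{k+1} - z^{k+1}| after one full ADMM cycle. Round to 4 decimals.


ADMM iteration with rho = 3.0, z^k = 2.2358, u^k = 1.9818
Step 1: x-update.
Minimize 6*x^2 + 8*x + (3.0/2)*(x - 2.2358 + 1.9818)^2
FOC: (2*6 + 3.0)*x = -8 + 3.0*(2.2358 - 1.9818)
x^{k+1} = -0.4825
Step 2: z-update.
Minimize 7*z^2 - 5*z + (3.0/2)*(-0.4825 - z + 1.9818)^2
FOC: (2*7 + 3.0)*z = 5 + 3.0*(-0.4825 + 1.9818)
z^{k+1} = 0.5587
Step 3: u-update.
u^{k+1} = 1.9818 - 0.4825 - 0.5587 = 0.9406
Step 4: Primal residual = |-0.4825 - 0.5587| = 1.0412


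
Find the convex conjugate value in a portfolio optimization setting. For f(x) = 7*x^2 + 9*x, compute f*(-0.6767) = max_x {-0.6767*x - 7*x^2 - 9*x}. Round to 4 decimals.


f*(y) = sup_x {y*x - a*x^2 - b*x} = sup_x {(y-b)*x - a*x^2}
FOC: (y - b) - 2a*x = 0 => x* = (y - b)/(2a)
x* = (-0.6767 - 9)/(2*7) = -0.6912
f*(-0.6767) = (y-b)^2/(4a) = (-0.6767 - 9)^2/(4*7)
= 93.6385/28 = 3.3442


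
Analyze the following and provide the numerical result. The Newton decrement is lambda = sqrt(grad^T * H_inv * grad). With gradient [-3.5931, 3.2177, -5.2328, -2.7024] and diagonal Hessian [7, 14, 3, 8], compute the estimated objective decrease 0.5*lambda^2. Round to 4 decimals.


Step 1: H is diagonal, so H^(-1) * g = [-0.5133, 0.2298, -1.7443, -0.3378].
Step 2: g^T H^(-1) g = sum_i g_i^2 / H_ii
  = (-3.5931)^2/7 + (3.2177)^2/14 + (-5.2328)^2/3 + (-2.7024)^2/8
  = 1.8443 + 0.7395 + 9.1274 + 0.9129 = 12.6241
Step 3: Objective decrease = 0.5 * g^T H^(-1) g = 6.3121
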